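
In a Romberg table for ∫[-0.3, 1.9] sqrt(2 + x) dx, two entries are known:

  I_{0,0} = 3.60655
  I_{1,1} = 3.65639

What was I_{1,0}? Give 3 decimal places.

3.644

From I_{1,1} = (4·I_{1,0} − I_{0,0})/3, solve for I_{1,0}:
4·I_{1,0} = 3·3.65639 + 3.60655 = 14.57572
I_{1,0} = 3.64393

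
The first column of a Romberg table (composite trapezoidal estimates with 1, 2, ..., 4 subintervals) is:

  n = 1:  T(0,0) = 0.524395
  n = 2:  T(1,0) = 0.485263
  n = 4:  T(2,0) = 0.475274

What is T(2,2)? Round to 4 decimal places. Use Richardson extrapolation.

Richardson extrapolation on the trapezoidal column (denominator 4−1=3):
T(1,1) = (4·0.485263 − 0.524395) / 3 = 0.472219
T(2,1) = (4·0.475274 − 0.485263) / 3 = 0.471944
T(2,2) = (16·0.471944 − 0.472219) / 15 = 0.471926
(Column j=1 coincides with Simpson's rule on the same nodes.)

0.4719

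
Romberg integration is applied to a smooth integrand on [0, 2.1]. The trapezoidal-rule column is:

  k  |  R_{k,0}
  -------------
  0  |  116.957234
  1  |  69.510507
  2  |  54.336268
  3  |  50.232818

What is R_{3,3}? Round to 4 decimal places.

48.8351

R_{1,1} = (4·69.510507 − 116.957234) / 3 = 53.694931
R_{2,1} = (4·54.336268 − 69.510507) / 3 = 49.278188
R_{3,1} = (4·50.232818 − 54.336268) / 3 = 48.865001
R_{2,2} = (16·49.278188 − 53.694931) / 15 = 48.983738
R_{3,2} = 48.865001 + (48.865001 − 49.278188)/15 = 48.837455
R_{3,3} = (64·48.837455 − 48.983738) / 63 = 48.835133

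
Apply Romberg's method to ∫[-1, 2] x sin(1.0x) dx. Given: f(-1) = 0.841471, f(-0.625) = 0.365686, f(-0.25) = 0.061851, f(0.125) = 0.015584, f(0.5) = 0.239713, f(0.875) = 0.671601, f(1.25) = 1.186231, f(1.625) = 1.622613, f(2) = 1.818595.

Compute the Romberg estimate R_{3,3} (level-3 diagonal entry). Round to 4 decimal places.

2.0427

R_{0,0} (trapezoid, 1 panel, h=3.0000): 3.990099
R_{1,0} (trapezoid, 2 panels, h=1.5000): 2.354619
R_{2,0} (trapezoid, 4 panels, h=0.7500): 2.113371
R_{3,0} (trapezoid, 8 panels, h=0.3750): 2.059992
R_{1,1} = 2.354619 + (2.354619 − 3.990099)/3 = 1.809459
R_{2,1} = 2.113371 + (2.113371 − 2.354619)/3 = 2.032955
R_{3,1} = 2.059992 + (2.059992 − 2.113371)/3 = 2.042199
R_{2,2} = 2.032955 + (2.032955 − 1.809459)/15 = 2.047855
R_{3,2} = 2.042199 + (2.042199 − 2.032955)/15 = 2.042815
R_{3,3} = 2.042815 + (2.042815 − 2.047855)/63 = 2.042735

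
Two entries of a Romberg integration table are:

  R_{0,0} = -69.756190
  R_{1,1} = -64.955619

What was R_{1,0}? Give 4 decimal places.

-66.1558

From R_{1,1} = (4·R_{1,0} − R_{0,0})/3, solve for R_{1,0}:
4·R_{1,0} = 3·(-64.955619) + (-69.756190) = -264.623047
R_{1,0} = -66.155762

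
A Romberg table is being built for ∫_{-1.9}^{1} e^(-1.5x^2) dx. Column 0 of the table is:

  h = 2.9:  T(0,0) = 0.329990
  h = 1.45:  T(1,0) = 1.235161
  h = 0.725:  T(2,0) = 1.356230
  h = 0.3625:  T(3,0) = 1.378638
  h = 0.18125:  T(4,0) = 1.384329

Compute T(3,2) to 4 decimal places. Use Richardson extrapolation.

1.3854

Richardson extrapolation on the trapezoidal column (denominator 4−1=3):
T(2,1) = 1.356230 + (1.356230 − 1.235161)/3 = 1.396586
T(3,1) = 1.378638 + (1.378638 − 1.356230)/3 = 1.386107
T(3,2) = 1.386107 + (1.386107 − 1.396586)/15 = 1.385408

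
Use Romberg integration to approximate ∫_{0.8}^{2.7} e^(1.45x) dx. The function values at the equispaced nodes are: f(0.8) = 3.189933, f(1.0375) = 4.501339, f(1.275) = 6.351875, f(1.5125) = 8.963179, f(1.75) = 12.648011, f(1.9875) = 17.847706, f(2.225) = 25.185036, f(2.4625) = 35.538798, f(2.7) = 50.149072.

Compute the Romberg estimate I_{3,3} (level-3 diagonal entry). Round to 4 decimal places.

I_{0,0} (trapezoid, 1 panel, h=1.9000): 50.672055
I_{1,0} (trapezoid, 2 panels, h=0.9500): 37.351638
I_{2,0} (trapezoid, 4 panels, h=0.4750): 33.655852
I_{3,0} (trapezoid, 8 panels, h=0.2375): 32.705044
I_{1,1} = 37.351638 + (37.351638 − 50.672055)/3 = 32.911499
I_{2,1} = 33.655852 + (33.655852 − 37.351638)/3 = 32.423923
I_{3,1} = 32.705044 + (32.705044 − 33.655852)/3 = 32.388108
I_{2,2} = 32.423923 + (32.423923 − 32.911499)/15 = 32.391418
I_{3,2} = 32.388108 + (32.388108 − 32.423923)/15 = 32.385720
I_{3,3} = 32.385720 + (32.385720 − 32.391418)/63 = 32.385630

32.3856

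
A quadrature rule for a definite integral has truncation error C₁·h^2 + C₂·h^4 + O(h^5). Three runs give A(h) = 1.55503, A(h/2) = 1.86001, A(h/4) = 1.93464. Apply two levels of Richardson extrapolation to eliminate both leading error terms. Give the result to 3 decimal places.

1.959

First eliminate the h^2 term (factor 2^2 = 4):
  B₁ = (4·1.86001 − 1.55503)/3 = 1.96167
  B₂ = (4·1.93464 − 1.86001)/3 = 1.95952
Then eliminate the h^4 term (factor 2^4 = 16):
  (16·1.95952 − 1.96167)/15 = 1.95938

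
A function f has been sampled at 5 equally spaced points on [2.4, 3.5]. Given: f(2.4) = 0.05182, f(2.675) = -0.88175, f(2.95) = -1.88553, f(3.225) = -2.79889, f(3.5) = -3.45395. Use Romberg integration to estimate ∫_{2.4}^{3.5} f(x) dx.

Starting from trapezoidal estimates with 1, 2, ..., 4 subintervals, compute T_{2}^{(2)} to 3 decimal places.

-2.007

T_{0}^{(0)} (trapezoid, 1 panel, h=1.1000): -1.87117
T_{1}^{(0)} (trapezoid, 2 panels, h=0.5500): -1.97263
T_{2}^{(0)} (trapezoid, 4 panels, h=0.2750): -1.99849
T_{1}^{(1)} = -1.97263 + (-1.97263 − (-1.87117))/3 = -2.00645
T_{2}^{(1)} = -1.99849 + (-1.99849 − (-1.97263))/3 = -2.00711
T_{2}^{(2)} = -2.00711 + (-2.00711 − (-2.00645))/15 = -2.00715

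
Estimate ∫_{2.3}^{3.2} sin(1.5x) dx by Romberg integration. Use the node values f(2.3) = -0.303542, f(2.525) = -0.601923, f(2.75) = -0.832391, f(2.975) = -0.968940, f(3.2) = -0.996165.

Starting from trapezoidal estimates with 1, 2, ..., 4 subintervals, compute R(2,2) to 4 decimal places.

-0.6935

R(0,0) (trapezoid, 1 panel, h=0.9000): -0.584868
R(1,0) (trapezoid, 2 panels, h=0.4500): -0.667010
R(2,0) (trapezoid, 4 panels, h=0.2250): -0.686949
R(1,1) = -0.667010 + (-0.667010 − (-0.584868))/3 = -0.694391
R(2,1) = -0.686949 + (-0.686949 − (-0.667010))/3 = -0.693595
R(2,2) = -0.693595 + (-0.693595 − (-0.694391))/15 = -0.693542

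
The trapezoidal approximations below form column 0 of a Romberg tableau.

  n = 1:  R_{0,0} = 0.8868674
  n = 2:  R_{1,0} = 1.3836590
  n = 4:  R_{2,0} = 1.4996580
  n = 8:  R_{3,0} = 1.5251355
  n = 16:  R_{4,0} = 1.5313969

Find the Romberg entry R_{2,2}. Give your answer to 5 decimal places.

R_{1,1} = 1.3836590 + (1.3836590 − 0.8868674)/3 = 1.5492562
R_{2,1} = 1.4996580 + (1.4996580 − 1.3836590)/3 = 1.5383243
R_{2,2} = (16·1.5383243 − 1.5492562) / 15 = 1.5375955

1.53760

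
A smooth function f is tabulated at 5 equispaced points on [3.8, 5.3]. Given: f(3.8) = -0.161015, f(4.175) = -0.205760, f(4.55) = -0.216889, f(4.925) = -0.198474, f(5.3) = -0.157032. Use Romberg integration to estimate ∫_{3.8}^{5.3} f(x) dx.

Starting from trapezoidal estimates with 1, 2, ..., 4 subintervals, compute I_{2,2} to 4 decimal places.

-0.2961

I_{0,0} (trapezoid, 1 panel, h=1.5000): -0.238535
I_{1,0} (trapezoid, 2 panels, h=0.7500): -0.281934
I_{2,0} (trapezoid, 4 panels, h=0.3750): -0.292555
I_{1,1} = -0.281934 + (-0.281934 − (-0.238535))/3 = -0.296400
I_{2,1} = -0.292555 + (-0.292555 − (-0.281934))/3 = -0.296095
I_{2,2} = -0.296095 + (-0.296095 − (-0.296400))/15 = -0.296075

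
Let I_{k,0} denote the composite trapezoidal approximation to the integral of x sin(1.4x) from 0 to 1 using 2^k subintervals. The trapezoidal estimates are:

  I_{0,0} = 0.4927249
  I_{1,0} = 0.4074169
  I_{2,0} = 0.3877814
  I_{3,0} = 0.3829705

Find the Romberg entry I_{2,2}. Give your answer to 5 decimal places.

0.38139

Richardson extrapolation on the trapezoidal column (denominator 4−1=3):
I_{1,1} = (4·0.4074169 − 0.4927249) / 3 = 0.3789809
I_{2,1} = (4·0.3877814 − 0.4074169) / 3 = 0.3812362
I_{2,2} = (16·0.3812362 − 0.3789809) / 15 = 0.3813866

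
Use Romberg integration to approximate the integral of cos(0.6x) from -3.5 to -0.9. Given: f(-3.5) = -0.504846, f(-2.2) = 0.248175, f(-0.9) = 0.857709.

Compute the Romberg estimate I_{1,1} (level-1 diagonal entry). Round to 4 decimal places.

I_{0,0} (trapezoid, 1 panel, h=2.6000): 0.458722
I_{1,0} (trapezoid, 2 panels, h=1.3000): 0.551988
I_{1,1} = 0.551988 + (0.551988 − 0.458722)/3 = 0.583077

0.5831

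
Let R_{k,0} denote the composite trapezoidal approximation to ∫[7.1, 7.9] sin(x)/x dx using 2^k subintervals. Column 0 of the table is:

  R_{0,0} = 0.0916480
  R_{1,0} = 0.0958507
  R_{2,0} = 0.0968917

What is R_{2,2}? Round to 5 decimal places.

Richardson extrapolation on the trapezoidal column (denominator 4−1=3):
R_{1,1} = 0.0958507 + (0.0958507 − 0.0916480)/3 = 0.0972516
R_{2,1} = (4·0.0968917 − 0.0958507) / 3 = 0.0972387
R_{2,2} = (16·0.0972387 − 0.0972516) / 15 = 0.0972378

0.09724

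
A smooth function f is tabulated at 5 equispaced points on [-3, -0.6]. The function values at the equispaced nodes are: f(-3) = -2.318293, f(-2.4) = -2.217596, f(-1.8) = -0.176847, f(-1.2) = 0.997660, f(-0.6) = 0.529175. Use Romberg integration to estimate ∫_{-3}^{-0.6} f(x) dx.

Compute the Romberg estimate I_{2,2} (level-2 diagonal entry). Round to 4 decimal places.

-1.4316

I_{0,0} (trapezoid, 1 panel, h=2.4000): -2.146942
I_{1,0} (trapezoid, 2 panels, h=1.2000): -1.285687
I_{2,0} (trapezoid, 4 panels, h=0.6000): -1.374805
I_{1,1} = -1.285687 + (-1.285687 − (-2.146942))/3 = -0.998602
I_{2,1} = -1.374805 + (-1.374805 − (-1.285687))/3 = -1.404511
I_{2,2} = -1.404511 + (-1.404511 − (-0.998602))/15 = -1.431572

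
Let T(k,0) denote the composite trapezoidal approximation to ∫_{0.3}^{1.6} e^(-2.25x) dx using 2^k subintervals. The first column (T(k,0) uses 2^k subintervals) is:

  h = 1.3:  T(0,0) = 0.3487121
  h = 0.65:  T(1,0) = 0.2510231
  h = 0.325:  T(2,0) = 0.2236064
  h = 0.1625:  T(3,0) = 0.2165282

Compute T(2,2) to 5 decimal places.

0.21420

Richardson extrapolation on the trapezoidal column (denominator 4−1=3):
T(1,1) = 0.2510231 + (0.2510231 − 0.3487121)/3 = 0.2184601
T(2,1) = 0.2236064 + (0.2236064 − 0.2510231)/3 = 0.2144675
T(2,2) = 0.2144675 + (0.2144675 − 0.2184601)/15 = 0.2142013
(Column j=1 coincides with Simpson's rule on the same nodes.)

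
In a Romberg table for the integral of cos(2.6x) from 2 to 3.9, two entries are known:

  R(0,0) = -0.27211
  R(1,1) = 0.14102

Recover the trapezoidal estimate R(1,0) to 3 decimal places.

0.038

From R(1,1) = (4·R(1,0) − R(0,0))/3, solve for R(1,0):
4·R(1,0) = 3·0.14102 + (-0.27211) = 0.15095
R(1,0) = 0.03774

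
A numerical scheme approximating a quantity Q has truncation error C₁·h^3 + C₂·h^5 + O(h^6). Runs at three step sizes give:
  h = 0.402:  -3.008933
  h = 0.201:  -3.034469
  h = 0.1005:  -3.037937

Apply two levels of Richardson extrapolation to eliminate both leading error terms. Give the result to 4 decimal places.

-3.0384

First eliminate the h^3 term (factor 2^3 = 8):
  B₁ = (8·(-3.034469) − (-3.008933))/7 = -3.038117
  B₂ = (8·(-3.037937) − (-3.034469))/7 = -3.038432
Then eliminate the h^5 term (factor 2^5 = 32):
  (32·(-3.038432) − (-3.038117))/31 = -3.038442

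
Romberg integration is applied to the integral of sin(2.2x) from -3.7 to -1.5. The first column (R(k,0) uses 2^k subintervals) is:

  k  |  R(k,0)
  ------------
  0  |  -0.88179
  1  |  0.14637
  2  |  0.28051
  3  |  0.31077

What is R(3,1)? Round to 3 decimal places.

Richardson extrapolation on the trapezoidal column (denominator 4−1=3):
R(3,1) = 0.31077 + (0.31077 − 0.28051)/3 = 0.32086

0.321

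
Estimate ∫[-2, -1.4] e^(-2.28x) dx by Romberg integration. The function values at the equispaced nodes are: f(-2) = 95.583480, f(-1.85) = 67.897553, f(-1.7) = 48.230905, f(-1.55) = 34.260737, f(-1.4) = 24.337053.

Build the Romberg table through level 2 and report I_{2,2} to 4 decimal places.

I_{0,0} (trapezoid, 1 panel, h=0.6000): 35.976160
I_{1,0} (trapezoid, 2 panels, h=0.3000): 32.457351
I_{2,0} (trapezoid, 4 panels, h=0.1500): 31.552419
I_{1,1} = 32.457351 + (32.457351 − 35.976160)/3 = 31.284415
I_{2,1} = 31.552419 + (31.552419 − 32.457351)/3 = 31.250775
I_{2,2} = 31.250775 + (31.250775 − 31.284415)/15 = 31.248532

31.2485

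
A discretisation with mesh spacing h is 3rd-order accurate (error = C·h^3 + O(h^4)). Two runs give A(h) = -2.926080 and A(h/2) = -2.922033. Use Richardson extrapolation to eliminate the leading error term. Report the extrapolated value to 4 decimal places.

-2.9215

The leading error scales as h^3; refining by a factor of 2 reduces it by 2^3 = 8.
Extrapolated value = (8·A(h/2) − A(h)) / (8 − 1)
= (8·(-2.922033) − (-2.926080)) / 7
= -20.450184 / 7 = -2.921455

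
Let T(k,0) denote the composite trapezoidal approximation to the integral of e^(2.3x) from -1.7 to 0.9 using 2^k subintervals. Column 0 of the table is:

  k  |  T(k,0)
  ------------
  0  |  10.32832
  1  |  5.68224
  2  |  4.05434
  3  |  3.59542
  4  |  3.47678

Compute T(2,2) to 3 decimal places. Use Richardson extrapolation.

3.470

T(1,1) = 5.68224 + (5.68224 − 10.32832)/3 = 4.13355
T(2,1) = 4.05434 + (4.05434 − 5.68224)/3 = 3.51171
T(2,2) = (16·3.51171 − 4.13355) / 15 = 3.47025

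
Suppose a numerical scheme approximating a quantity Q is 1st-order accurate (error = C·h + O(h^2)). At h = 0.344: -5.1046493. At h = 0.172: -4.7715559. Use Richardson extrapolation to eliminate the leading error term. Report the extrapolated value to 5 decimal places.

-4.43846

Extrapolated value = (2·A(h/2) − A(h)) / (2 − 1)
= (2·(-4.7715559) − (-5.1046493)) / 1
= -4.4384625 / 1 = -4.4384625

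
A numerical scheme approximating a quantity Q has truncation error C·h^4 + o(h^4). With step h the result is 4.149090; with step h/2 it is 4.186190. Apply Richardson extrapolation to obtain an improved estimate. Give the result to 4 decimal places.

4.1887

Extrapolated value = (16·A(h/2) − A(h)) / (16 − 1)
= (16·4.186190 − 4.149090) / 15
= 62.829950 / 15 = 4.188663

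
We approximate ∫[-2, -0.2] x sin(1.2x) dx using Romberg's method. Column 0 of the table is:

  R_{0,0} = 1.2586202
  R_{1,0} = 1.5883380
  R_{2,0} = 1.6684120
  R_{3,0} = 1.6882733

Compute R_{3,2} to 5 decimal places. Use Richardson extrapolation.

Richardson extrapolation on the trapezoidal column (denominator 4−1=3):
R_{2,1} = (4·1.6684120 − 1.5883380) / 3 = 1.6951033
R_{3,1} = (4·1.6882733 − 1.6684120) / 3 = 1.6948937
R_{3,2} = 1.6948937 + (1.6948937 − 1.6951033)/15 = 1.6948797

1.69488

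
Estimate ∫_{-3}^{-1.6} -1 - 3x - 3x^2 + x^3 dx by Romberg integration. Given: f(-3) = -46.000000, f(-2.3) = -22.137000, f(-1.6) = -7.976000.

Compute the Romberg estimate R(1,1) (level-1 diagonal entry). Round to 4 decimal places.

-33.2556

R(0,0) (trapezoid, 1 panel, h=1.4000): -37.783200
R(1,0) (trapezoid, 2 panels, h=0.7000): -34.387500
R(1,1) = -34.387500 + (-34.387500 − (-37.783200))/3 = -33.255600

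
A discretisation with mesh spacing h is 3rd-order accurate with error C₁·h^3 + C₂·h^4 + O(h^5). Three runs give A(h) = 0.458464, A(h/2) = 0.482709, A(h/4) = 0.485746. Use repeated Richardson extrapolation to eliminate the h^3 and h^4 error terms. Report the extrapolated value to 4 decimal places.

0.4862

First eliminate the h^3 term (factor 2^3 = 8):
  B₁ = (8·0.482709 − 0.458464)/7 = 0.486173
  B₂ = (8·0.485746 − 0.482709)/7 = 0.486180
Then eliminate the h^4 term (factor 2^4 = 16):
  (16·0.486180 − 0.486173)/15 = 0.486180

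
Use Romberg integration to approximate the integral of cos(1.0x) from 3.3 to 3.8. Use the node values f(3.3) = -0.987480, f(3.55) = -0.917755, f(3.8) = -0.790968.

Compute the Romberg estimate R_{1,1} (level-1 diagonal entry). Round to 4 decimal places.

-0.4541

R_{0,0} (trapezoid, 1 panel, h=0.5000): -0.444612
R_{1,0} (trapezoid, 2 panels, h=0.2500): -0.451745
R_{1,1} = -0.451745 + (-0.451745 − (-0.444612))/3 = -0.454123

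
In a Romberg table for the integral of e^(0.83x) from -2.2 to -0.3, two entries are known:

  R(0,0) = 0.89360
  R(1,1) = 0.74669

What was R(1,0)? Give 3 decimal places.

From R(1,1) = (4·R(1,0) − R(0,0))/3, solve for R(1,0):
4·R(1,0) = 3·0.74669 + 0.89360 = 3.13367
R(1,0) = 0.78342

0.783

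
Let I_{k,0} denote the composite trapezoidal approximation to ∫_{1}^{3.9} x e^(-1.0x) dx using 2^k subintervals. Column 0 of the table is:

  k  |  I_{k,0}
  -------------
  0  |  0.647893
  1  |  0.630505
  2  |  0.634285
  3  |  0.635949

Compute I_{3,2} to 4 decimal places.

I_{2,1} = 0.634285 + (0.634285 − 0.630505)/3 = 0.635545
I_{3,1} = (4·0.635949 − 0.634285) / 3 = 0.636504
I_{3,2} = 0.636504 + (0.636504 − 0.635545)/15 = 0.636568

0.6366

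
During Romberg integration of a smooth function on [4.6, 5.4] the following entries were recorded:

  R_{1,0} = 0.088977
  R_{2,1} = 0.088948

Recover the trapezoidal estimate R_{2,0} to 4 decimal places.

0.0890

From R_{2,1} = (4·R_{2,0} − R_{1,0})/3, solve for R_{2,0}:
4·R_{2,0} = 3·0.088948 + 0.088977 = 0.355821
R_{2,0} = 0.088955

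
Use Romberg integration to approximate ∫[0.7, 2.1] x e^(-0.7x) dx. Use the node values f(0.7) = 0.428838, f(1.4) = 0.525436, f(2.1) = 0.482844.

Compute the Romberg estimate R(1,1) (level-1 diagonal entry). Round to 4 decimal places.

R(0,0) (trapezoid, 1 panel, h=1.4000): 0.638177
R(1,0) (trapezoid, 2 panels, h=0.7000): 0.686894
R(1,1) = 0.686894 + (0.686894 − 0.638177)/3 = 0.703133

0.7031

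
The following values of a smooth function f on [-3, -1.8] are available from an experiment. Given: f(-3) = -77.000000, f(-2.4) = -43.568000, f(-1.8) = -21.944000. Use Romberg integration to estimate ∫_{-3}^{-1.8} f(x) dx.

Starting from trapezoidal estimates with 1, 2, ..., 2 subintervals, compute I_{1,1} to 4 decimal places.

-54.6432

I_{0,0} (trapezoid, 1 panel, h=1.2000): -59.366400
I_{1,0} (trapezoid, 2 panels, h=0.6000): -55.824000
I_{1,1} = -55.824000 + (-55.824000 − (-59.366400))/3 = -54.643200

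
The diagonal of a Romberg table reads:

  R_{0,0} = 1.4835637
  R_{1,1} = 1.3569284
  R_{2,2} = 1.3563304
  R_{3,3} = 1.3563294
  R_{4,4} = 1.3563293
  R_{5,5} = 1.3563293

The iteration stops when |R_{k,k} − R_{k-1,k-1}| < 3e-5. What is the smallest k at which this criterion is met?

k = 3

|R_{1,1} − R_{0,0}| = 0.1266353 ≥ 3e-5
|R_{2,2} − R_{1,1}| = 0.0005980 ≥ 3e-5
|R_{3,3} − R_{2,2}| = 0.0000010 < 3e-5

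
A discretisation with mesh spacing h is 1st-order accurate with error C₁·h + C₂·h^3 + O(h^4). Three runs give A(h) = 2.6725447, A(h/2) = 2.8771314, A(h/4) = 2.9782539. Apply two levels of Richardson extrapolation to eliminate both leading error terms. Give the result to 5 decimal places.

3.07904

First eliminate the h term (factor 2^1 = 2):
  B₁ = (2·2.8771314 − 2.6725447)/1 = 3.0817181
  B₂ = (2·2.9782539 − 2.8771314)/1 = 3.0793764
Then eliminate the h^3 term (factor 2^3 = 8):
  (8·3.0793764 − 3.0817181)/7 = 3.0790419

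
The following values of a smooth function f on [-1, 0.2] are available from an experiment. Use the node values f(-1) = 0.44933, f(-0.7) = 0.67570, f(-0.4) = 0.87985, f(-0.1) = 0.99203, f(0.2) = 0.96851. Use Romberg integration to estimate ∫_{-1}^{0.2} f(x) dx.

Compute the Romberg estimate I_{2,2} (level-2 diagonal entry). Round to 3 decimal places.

0.985

I_{0,0} (trapezoid, 1 panel, h=1.2000): 0.85070
I_{1,0} (trapezoid, 2 panels, h=0.6000): 0.95326
I_{2,0} (trapezoid, 4 panels, h=0.3000): 0.97695
I_{1,1} = 0.95326 + (0.95326 − 0.85070)/3 = 0.98745
I_{2,1} = 0.97695 + (0.97695 − 0.95326)/3 = 0.98485
I_{2,2} = 0.98485 + (0.98485 − 0.98745)/15 = 0.98468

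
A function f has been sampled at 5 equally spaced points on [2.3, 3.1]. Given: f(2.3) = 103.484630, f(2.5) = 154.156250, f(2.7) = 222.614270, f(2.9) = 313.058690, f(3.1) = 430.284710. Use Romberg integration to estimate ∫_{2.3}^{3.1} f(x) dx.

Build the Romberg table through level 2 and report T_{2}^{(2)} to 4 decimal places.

T_{0}^{(0)} (trapezoid, 1 panel, h=0.8000): 213.507736
T_{1}^{(0)} (trapezoid, 2 panels, h=0.4000): 195.799576
T_{2}^{(0)} (trapezoid, 4 panels, h=0.2000): 191.342776
T_{1}^{(1)} = 195.799576 + (195.799576 − 213.507736)/3 = 189.896856
T_{2}^{(1)} = 191.342776 + (191.342776 − 195.799576)/3 = 189.857176
T_{2}^{(2)} = 189.857176 + (189.857176 − 189.896856)/15 = 189.854531

189.8545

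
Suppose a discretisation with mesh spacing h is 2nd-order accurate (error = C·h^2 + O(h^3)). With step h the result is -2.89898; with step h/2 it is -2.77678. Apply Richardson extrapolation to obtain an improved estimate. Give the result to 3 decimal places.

-2.736

The leading error scales as h^2; refining by a factor of 2 reduces it by 2^2 = 4.
Extrapolated value = (4·A(h/2) − A(h)) / (4 − 1)
= (4·(-2.77678) − (-2.89898)) / 3
= -8.20814 / 3 = -2.73605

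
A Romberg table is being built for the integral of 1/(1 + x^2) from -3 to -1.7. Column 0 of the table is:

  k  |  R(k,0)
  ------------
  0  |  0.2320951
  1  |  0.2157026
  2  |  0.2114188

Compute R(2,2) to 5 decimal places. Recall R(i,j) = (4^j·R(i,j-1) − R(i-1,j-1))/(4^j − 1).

0.20997

Richardson extrapolation on the trapezoidal column (denominator 4−1=3):
R(1,1) = 0.2157026 + (0.2157026 − 0.2320951)/3 = 0.2102384
R(2,1) = (4·0.2114188 − 0.2157026) / 3 = 0.2099909
R(2,2) = (16·0.2099909 − 0.2102384) / 15 = 0.2099744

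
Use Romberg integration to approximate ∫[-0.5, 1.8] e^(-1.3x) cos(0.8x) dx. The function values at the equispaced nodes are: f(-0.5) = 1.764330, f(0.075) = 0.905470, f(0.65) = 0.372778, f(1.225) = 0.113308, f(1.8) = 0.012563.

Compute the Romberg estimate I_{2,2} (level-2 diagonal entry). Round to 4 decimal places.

1.2653

I_{0,0} (trapezoid, 1 panel, h=2.3000): 2.043427
I_{1,0} (trapezoid, 2 panels, h=1.1500): 1.450408
I_{2,0} (trapezoid, 4 panels, h=0.5750): 1.311001
I_{1,1} = 1.450408 + (1.450408 − 2.043427)/3 = 1.252735
I_{2,1} = 1.311001 + (1.311001 − 1.450408)/3 = 1.264532
I_{2,2} = 1.264532 + (1.264532 − 1.252735)/15 = 1.265318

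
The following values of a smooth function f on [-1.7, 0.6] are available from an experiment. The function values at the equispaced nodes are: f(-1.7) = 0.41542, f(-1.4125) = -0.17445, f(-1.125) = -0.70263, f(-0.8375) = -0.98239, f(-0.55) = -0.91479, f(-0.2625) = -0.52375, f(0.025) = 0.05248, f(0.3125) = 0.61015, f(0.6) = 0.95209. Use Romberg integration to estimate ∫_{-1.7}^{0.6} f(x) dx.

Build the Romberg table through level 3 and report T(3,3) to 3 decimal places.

T(0,0) (trapezoid, 1 panel, h=2.3000): 1.57264
T(1,0) (trapezoid, 2 panels, h=1.1500): -0.26569
T(2,0) (trapezoid, 4 panels, h=0.5750): -0.50668
T(3,0) (trapezoid, 8 panels, h=0.2875): -0.56109
T(1,1) = -0.26569 + (-0.26569 − 1.57264)/3 = -0.87847
T(2,1) = -0.50668 + (-0.50668 − (-0.26569))/3 = -0.58701
T(3,1) = -0.56109 + (-0.56109 − (-0.50668))/3 = -0.57923
T(2,2) = -0.58701 + (-0.58701 − (-0.87847))/15 = -0.56758
T(3,2) = -0.57923 + (-0.57923 − (-0.58701))/15 = -0.57871
T(3,3) = -0.57871 + (-0.57871 − (-0.56758))/63 = -0.57889

-0.579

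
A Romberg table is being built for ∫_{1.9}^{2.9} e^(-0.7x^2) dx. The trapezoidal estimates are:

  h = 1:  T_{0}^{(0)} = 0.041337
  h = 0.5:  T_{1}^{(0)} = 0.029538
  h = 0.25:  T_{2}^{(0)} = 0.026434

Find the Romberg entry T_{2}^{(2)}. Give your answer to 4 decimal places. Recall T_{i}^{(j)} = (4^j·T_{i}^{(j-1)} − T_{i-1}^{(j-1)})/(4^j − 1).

Richardson extrapolation on the trapezoidal column (denominator 4−1=3):
T_{1}^{(1)} = (4·0.029538 − 0.041337) / 3 = 0.025605
T_{2}^{(1)} = 0.026434 + (0.026434 − 0.029538)/3 = 0.025399
T_{2}^{(2)} = 0.025399 + (0.025399 − 0.025605)/15 = 0.025385
(Column j=1 coincides with Simpson's rule on the same nodes.)

0.0254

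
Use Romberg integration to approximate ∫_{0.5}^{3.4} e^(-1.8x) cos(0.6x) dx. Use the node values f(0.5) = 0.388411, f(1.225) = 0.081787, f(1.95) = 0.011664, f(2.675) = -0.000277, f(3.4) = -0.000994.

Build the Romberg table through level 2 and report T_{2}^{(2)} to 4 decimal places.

T_{0}^{(0)} (trapezoid, 1 panel, h=2.9000): 0.561755
T_{1}^{(0)} (trapezoid, 2 panels, h=1.4500): 0.297790
T_{2}^{(0)} (trapezoid, 4 panels, h=0.7250): 0.207990
T_{1}^{(1)} = 0.297790 + (0.297790 − 0.561755)/3 = 0.209802
T_{2}^{(1)} = 0.207990 + (0.207990 − 0.297790)/3 = 0.178057
T_{2}^{(2)} = 0.178057 + (0.178057 − 0.209802)/15 = 0.175941

0.1759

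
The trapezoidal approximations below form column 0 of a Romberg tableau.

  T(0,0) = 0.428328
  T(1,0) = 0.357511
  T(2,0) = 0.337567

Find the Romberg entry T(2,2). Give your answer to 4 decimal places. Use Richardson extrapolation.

0.3307

T(1,1) = (4·0.357511 − 0.428328) / 3 = 0.333905
T(2,1) = (4·0.337567 − 0.357511) / 3 = 0.330919
T(2,2) = (16·0.330919 − 0.333905) / 15 = 0.330720
(Column j=1 coincides with Simpson's rule on the same nodes.)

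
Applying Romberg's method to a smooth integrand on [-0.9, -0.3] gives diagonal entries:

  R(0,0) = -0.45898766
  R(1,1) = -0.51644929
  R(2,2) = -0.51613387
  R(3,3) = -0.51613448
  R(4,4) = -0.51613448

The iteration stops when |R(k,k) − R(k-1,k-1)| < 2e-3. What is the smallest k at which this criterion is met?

|R(1,1) − R(0,0)| = 0.05746163 ≥ 2e-3
|R(2,2) − R(1,1)| = 0.00031542 < 2e-3

k = 2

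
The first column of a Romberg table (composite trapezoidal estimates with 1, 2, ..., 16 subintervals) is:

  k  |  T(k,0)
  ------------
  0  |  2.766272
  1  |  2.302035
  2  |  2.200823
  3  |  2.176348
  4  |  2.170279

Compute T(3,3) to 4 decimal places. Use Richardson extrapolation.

2.1683

Richardson extrapolation on the trapezoidal column (denominator 4−1=3):
T(1,1) = 2.302035 + (2.302035 − 2.766272)/3 = 2.147289
T(2,1) = 2.200823 + (2.200823 − 2.302035)/3 = 2.167086
T(3,1) = 2.176348 + (2.176348 − 2.200823)/3 = 2.168190
T(2,2) = (16·2.167086 − 2.147289) / 15 = 2.168406
T(3,2) = 2.168190 + (2.168190 − 2.167086)/15 = 2.168264
T(3,3) = 2.168264 + (2.168264 − 2.168406)/63 = 2.168262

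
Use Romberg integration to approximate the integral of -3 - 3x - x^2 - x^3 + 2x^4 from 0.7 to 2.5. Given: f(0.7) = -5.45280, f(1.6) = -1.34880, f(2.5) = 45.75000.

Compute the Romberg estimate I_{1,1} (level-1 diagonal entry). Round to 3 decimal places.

10.471

I_{0,0} (trapezoid, 1 panel, h=1.8000): 36.26748
I_{1,0} (trapezoid, 2 panels, h=0.9000): 16.91982
I_{1,1} = 16.91982 + (16.91982 − 36.26748)/3 = 10.47060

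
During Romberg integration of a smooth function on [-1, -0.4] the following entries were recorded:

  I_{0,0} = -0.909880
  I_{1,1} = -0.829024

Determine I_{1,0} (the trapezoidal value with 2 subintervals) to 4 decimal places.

-0.8492

From I_{1,1} = (4·I_{1,0} − I_{0,0})/3, solve for I_{1,0}:
4·I_{1,0} = 3·(-0.829024) + (-0.909880) = -3.396952
I_{1,0} = -0.849238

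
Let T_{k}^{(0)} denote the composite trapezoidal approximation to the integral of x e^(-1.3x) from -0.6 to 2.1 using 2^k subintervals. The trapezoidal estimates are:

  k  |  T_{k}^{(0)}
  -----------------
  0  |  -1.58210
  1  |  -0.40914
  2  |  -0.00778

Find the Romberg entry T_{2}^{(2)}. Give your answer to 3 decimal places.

0.136

Richardson extrapolation on the trapezoidal column (denominator 4−1=3):
T_{1}^{(1)} = (4·(-0.40914) − (-1.58210)) / 3 = -0.01815
T_{2}^{(1)} = (4·(-0.00778) − (-0.40914)) / 3 = 0.12601
T_{2}^{(2)} = (16·0.12601 − (-0.01815)) / 15 = 0.13562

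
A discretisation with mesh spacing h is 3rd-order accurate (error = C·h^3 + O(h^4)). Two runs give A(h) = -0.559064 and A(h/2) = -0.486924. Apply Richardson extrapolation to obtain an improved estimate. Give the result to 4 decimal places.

The leading error scales as h^3; refining by a factor of 2 reduces it by 2^3 = 8.
Extrapolated value = (8·A(h/2) − A(h)) / (8 − 1)
= (8·(-0.486924) − (-0.559064)) / 7
= -3.336328 / 7 = -0.476618

-0.4766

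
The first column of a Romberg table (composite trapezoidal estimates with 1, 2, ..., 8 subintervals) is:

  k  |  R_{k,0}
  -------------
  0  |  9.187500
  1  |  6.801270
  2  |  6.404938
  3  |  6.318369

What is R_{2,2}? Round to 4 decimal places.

Richardson extrapolation on the trapezoidal column (denominator 4−1=3):
R_{1,1} = (4·6.801270 − 9.187500) / 3 = 6.005860
R_{2,1} = 6.404938 + (6.404938 − 6.801270)/3 = 6.272827
R_{2,2} = (16·6.272827 − 6.005860) / 15 = 6.290625
(Column j=1 coincides with Simpson's rule on the same nodes.)

6.2906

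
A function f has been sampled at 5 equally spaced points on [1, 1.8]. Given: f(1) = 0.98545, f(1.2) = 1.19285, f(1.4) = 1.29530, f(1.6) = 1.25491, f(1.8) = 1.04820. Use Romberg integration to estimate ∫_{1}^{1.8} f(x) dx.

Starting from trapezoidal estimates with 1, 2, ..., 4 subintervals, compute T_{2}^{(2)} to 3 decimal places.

0.961

T_{0}^{(0)} (trapezoid, 1 panel, h=0.8000): 0.81346
T_{1}^{(0)} (trapezoid, 2 panels, h=0.4000): 0.92485
T_{2}^{(0)} (trapezoid, 4 panels, h=0.2000): 0.95198
T_{1}^{(1)} = 0.92485 + (0.92485 − 0.81346)/3 = 0.96198
T_{2}^{(1)} = 0.95198 + (0.95198 − 0.92485)/3 = 0.96102
T_{2}^{(2)} = 0.96102 + (0.96102 − 0.96198)/15 = 0.96096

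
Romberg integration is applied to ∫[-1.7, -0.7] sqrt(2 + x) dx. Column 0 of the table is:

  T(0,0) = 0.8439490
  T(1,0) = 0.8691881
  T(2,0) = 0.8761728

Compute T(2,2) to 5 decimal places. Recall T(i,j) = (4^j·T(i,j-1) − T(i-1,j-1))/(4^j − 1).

0.87856

T(1,1) = (4·0.8691881 − 0.8439490) / 3 = 0.8776011
T(2,1) = 0.8761728 + (0.8761728 − 0.8691881)/3 = 0.8785010
T(2,2) = (16·0.8785010 − 0.8776011) / 15 = 0.8785610
(Column j=1 coincides with Simpson's rule on the same nodes.)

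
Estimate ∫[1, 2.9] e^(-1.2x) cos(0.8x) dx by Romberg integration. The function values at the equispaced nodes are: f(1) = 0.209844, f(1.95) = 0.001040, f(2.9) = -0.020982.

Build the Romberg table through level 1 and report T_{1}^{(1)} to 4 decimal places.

0.0611

T_{0}^{(0)} (trapezoid, 1 panel, h=1.9000): 0.179419
T_{1}^{(0)} (trapezoid, 2 panels, h=0.9500): 0.090697
T_{1}^{(1)} = 0.090697 + (0.090697 − 0.179419)/3 = 0.061123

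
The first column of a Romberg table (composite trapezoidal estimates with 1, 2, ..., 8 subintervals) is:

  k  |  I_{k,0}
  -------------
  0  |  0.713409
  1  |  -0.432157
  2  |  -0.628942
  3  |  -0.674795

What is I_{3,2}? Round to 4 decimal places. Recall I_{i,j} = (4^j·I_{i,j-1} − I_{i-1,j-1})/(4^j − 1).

-0.6898

I_{2,1} = (4·(-0.628942) − (-0.432157)) / 3 = -0.694537
I_{3,1} = (4·(-0.674795) − (-0.628942)) / 3 = -0.690079
I_{3,2} = -0.690079 + (-0.690079 − (-0.694537))/15 = -0.689782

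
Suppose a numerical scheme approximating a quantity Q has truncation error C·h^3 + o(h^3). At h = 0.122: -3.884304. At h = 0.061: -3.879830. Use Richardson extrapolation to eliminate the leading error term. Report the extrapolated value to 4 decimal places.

The leading error scales as h^3; refining by a factor of 2 reduces it by 2^3 = 8.
Extrapolated value = (8·A(h/2) − A(h)) / (8 − 1)
= (8·(-3.879830) − (-3.884304)) / 7
= -27.154336 / 7 = -3.879191

-3.8792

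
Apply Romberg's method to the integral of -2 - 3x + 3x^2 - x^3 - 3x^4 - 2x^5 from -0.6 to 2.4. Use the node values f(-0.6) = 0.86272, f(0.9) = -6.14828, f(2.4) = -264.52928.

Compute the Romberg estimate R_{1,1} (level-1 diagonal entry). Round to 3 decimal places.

R_{0,0} (trapezoid, 1 panel, h=3.0000): -395.49984
R_{1,0} (trapezoid, 2 panels, h=1.5000): -206.97234
R_{1,1} = -206.97234 + (-206.97234 − (-395.49984))/3 = -144.12984

-144.130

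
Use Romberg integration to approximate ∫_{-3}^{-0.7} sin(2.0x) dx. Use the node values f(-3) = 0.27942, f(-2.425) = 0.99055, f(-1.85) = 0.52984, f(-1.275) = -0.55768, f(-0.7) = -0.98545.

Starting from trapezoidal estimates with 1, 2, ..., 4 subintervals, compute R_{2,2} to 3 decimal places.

R_{0,0} (trapezoid, 1 panel, h=2.3000): -0.81193
R_{1,0} (trapezoid, 2 panels, h=1.1500): 0.20335
R_{2,0} (trapezoid, 4 panels, h=0.5750): 0.35057
R_{1,1} = 0.20335 + (0.20335 − (-0.81193))/3 = 0.54178
R_{2,1} = 0.35057 + (0.35057 − 0.20335)/3 = 0.39964
R_{2,2} = 0.39964 + (0.39964 − 0.54178)/15 = 0.39016

0.390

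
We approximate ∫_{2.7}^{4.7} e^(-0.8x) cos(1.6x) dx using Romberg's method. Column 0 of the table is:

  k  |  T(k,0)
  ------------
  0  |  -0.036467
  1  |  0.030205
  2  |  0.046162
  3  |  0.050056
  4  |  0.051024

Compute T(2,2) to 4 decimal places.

T(1,1) = 0.030205 + (0.030205 − (-0.036467))/3 = 0.052429
T(2,1) = (4·0.046162 − 0.030205) / 3 = 0.051481
T(2,2) = 0.051481 + (0.051481 − 0.052429)/15 = 0.051418

0.0514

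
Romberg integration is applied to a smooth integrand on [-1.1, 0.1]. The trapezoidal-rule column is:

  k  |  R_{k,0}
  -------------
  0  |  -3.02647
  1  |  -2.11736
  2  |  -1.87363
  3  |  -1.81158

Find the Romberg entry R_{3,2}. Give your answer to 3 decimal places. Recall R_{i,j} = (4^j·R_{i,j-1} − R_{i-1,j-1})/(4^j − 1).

R_{2,1} = -1.87363 + (-1.87363 − (-2.11736))/3 = -1.79239
R_{3,1} = (4·(-1.81158) − (-1.87363)) / 3 = -1.79090
R_{3,2} = -1.79090 + (-1.79090 − (-1.79239))/15 = -1.79080
(Column j=1 coincides with Simpson's rule on the same nodes.)

-1.791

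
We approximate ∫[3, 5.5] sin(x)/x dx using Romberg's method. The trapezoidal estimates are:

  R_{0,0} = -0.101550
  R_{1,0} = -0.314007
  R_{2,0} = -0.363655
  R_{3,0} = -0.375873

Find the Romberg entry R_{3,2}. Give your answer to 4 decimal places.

Richardson extrapolation on the trapezoidal column (denominator 4−1=3):
R_{2,1} = (4·(-0.363655) − (-0.314007)) / 3 = -0.380204
R_{3,1} = (4·(-0.375873) − (-0.363655)) / 3 = -0.379946
R_{3,2} = (16·(-0.379946) − (-0.380204)) / 15 = -0.379929
(Column j=1 coincides with Simpson's rule on the same nodes.)

-0.3799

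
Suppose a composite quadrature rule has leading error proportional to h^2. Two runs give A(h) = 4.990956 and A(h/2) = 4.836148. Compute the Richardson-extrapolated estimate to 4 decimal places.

Extrapolated value = (4·A(h/2) − A(h)) / (4 − 1)
= (4·4.836148 − 4.990956) / 3
= 14.353636 / 3 = 4.784545

4.7845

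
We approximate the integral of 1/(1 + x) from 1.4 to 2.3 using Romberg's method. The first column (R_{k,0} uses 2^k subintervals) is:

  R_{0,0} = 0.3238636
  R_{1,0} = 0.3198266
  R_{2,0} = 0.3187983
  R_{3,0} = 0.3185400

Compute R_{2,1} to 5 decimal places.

0.31846

Richardson extrapolation on the trapezoidal column (denominator 4−1=3):
R_{2,1} = 0.3187983 + (0.3187983 − 0.3198266)/3 = 0.3184555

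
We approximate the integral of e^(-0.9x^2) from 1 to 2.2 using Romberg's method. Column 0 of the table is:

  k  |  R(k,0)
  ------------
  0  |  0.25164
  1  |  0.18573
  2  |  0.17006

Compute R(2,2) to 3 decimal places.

R(1,1) = (4·0.18573 − 0.25164) / 3 = 0.16376
R(2,1) = (4·0.17006 − 0.18573) / 3 = 0.16484
R(2,2) = (16·0.16484 − 0.16376) / 15 = 0.16491
(Column j=1 coincides with Simpson's rule on the same nodes.)

0.165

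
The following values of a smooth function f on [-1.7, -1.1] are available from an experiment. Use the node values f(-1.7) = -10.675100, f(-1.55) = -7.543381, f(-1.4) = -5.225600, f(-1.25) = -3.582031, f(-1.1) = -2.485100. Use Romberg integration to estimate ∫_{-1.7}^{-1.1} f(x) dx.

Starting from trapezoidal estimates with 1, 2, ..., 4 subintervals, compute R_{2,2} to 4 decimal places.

-3.4056

R_{0,0} (trapezoid, 1 panel, h=0.6000): -3.948060
R_{1,0} (trapezoid, 2 panels, h=0.3000): -3.541710
R_{2,0} (trapezoid, 4 panels, h=0.1500): -3.439667
R_{1,1} = -3.541710 + (-3.541710 − (-3.948060))/3 = -3.406260
R_{2,1} = -3.439667 + (-3.439667 − (-3.541710))/3 = -3.405653
R_{2,2} = -3.405653 + (-3.405653 − (-3.406260))/15 = -3.405613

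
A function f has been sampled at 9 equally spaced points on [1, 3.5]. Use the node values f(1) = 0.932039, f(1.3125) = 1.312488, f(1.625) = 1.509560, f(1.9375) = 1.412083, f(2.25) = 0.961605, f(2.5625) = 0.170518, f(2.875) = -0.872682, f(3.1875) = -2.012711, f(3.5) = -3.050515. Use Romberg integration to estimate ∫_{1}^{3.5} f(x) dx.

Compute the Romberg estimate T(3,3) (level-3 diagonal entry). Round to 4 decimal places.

T(0,0) (trapezoid, 1 panel, h=2.5000): -2.648095
T(1,0) (trapezoid, 2 panels, h=1.2500): -0.122041
T(2,0) (trapezoid, 4 panels, h=0.6250): 0.337028
T(3,0) (trapezoid, 8 panels, h=0.3125): 0.444257
T(1,1) = -0.122041 + (-0.122041 − (-2.648095))/3 = 0.719977
T(2,1) = 0.337028 + (0.337028 − (-0.122041))/3 = 0.490051
T(3,1) = 0.444257 + (0.444257 − 0.337028)/3 = 0.480000
T(2,2) = 0.490051 + (0.490051 − 0.719977)/15 = 0.474723
T(3,2) = 0.480000 + (0.480000 − 0.490051)/15 = 0.479330
T(3,3) = 0.479330 + (0.479330 − 0.474723)/63 = 0.479403

0.4794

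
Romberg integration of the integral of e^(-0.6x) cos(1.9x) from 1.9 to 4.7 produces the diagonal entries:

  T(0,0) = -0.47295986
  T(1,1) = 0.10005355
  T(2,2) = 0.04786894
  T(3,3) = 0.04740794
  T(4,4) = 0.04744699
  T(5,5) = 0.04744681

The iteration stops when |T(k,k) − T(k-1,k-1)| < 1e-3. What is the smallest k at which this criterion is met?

k = 3

|T(1,1) − T(0,0)| = 0.57301341 ≥ 1e-3
|T(2,2) − T(1,1)| = 0.05218461 ≥ 1e-3
|T(3,3) − T(2,2)| = 0.00046100 < 1e-3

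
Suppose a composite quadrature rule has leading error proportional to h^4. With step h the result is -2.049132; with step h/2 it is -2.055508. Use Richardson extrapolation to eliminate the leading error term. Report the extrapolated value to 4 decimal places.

The leading error scales as h^4; refining by a factor of 2 reduces it by 2^4 = 16.
Extrapolated value = (16·A(h/2) − A(h)) / (16 − 1)
= (16·(-2.055508) − (-2.049132)) / 15
= -30.838996 / 15 = -2.055933

-2.0559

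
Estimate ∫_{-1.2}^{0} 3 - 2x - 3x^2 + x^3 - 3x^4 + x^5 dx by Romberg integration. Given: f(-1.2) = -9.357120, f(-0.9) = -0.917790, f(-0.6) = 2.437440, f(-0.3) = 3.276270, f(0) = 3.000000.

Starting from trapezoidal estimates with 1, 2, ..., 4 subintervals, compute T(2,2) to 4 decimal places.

T(0,0) (trapezoid, 1 panel, h=1.2000): -3.814272
T(1,0) (trapezoid, 2 panels, h=0.6000): -0.444672
T(2,0) (trapezoid, 4 panels, h=0.3000): 0.485208
T(1,1) = -0.444672 + (-0.444672 − (-3.814272))/3 = 0.678528
T(2,1) = 0.485208 + (0.485208 − (-0.444672))/3 = 0.795168
T(2,2) = 0.795168 + (0.795168 − 0.678528)/15 = 0.802944

0.8029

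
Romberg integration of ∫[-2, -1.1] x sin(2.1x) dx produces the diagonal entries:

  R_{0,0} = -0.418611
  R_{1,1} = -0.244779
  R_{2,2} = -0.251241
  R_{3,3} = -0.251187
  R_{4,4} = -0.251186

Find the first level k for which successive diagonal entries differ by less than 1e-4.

|R_{1,1} − R_{0,0}| = 0.173832 ≥ 1e-4
|R_{2,2} − R_{1,1}| = 0.006462 ≥ 1e-4
|R_{3,3} − R_{2,2}| = 0.000054 < 1e-4

k = 3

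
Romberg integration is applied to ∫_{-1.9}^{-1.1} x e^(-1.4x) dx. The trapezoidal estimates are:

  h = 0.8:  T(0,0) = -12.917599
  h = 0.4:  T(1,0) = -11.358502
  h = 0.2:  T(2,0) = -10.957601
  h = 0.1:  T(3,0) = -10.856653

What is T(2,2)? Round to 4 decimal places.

-10.8230

Richardson extrapolation on the trapezoidal column (denominator 4−1=3):
T(1,1) = (4·(-11.358502) − (-12.917599)) / 3 = -10.838803
T(2,1) = -10.957601 + (-10.957601 − (-11.358502))/3 = -10.823967
T(2,2) = -10.823967 + (-10.823967 − (-10.838803))/15 = -10.822978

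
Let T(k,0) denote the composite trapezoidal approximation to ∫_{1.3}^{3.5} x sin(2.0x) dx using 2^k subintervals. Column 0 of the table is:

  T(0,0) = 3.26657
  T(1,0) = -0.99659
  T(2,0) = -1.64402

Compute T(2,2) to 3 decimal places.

-1.823

T(1,1) = (4·(-0.99659) − 3.26657) / 3 = -2.41764
T(2,1) = -1.64402 + (-1.64402 − (-0.99659))/3 = -1.85983
T(2,2) = -1.85983 + (-1.85983 − (-2.41764))/15 = -1.82264
(Column j=1 coincides with Simpson's rule on the same nodes.)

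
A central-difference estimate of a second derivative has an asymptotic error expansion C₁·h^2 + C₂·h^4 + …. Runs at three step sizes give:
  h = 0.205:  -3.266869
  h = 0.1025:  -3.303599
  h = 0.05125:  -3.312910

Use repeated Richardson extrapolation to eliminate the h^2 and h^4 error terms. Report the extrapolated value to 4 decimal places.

-3.3160

First eliminate the h^2 term (factor 2^2 = 4):
  B₁ = (4·(-3.303599) − (-3.266869))/3 = -3.315842
  B₂ = (4·(-3.312910) − (-3.303599))/3 = -3.316014
Then eliminate the h^4 term (factor 2^4 = 16):
  (16·(-3.316014) − (-3.315842))/15 = -3.316025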